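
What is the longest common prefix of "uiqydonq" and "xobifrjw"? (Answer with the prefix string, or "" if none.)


String 1: 'uiqydonq'
String 2: 'xobifrjw'
Compare position by position:
pos 0: 'u' vs 'x' differ -> stop
Longest common prefix: "" (length 0)


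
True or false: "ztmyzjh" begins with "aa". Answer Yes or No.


Input string: 'ztmyzjh'
Prefix to check: 'aa'
First 2 characters of input: 'zt'
Match: False
Result: No


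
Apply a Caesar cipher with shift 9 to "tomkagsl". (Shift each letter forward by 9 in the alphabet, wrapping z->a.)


Input: 'tomkagsl', shift = 9
Operation: for each letter, (position + 9) mod 26
Mapping: 't'(19+9=28, 28 mod 26=2)->'c', 'o'(14+9=23)->'x', 'm'(12+9=21)->'v', 'k'(10+9=19)->'t', 'a'(0+9=9)->'j', 'g'(6+9=15)->'p', 's'(18+9=27, 27 mod 26=1)->'b', 'l'(11+9=20)->'u'
Result: cxvtjpbu


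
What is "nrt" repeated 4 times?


Input string: 'nrt'
Operation: repeat 4 times
Concatenation: 'nrt' + 'nrt' + 'nrt' + 'nrt'
Result: nrtnrtnrtnrt


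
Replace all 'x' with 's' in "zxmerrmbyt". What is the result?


Input string: 'zxmerrmbyt'
Operation: replace 'x' with 's'
Positions of 'x': 1
After replacement: zsmerrmbyt


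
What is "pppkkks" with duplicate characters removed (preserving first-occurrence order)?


Input: 'pppkkks'
Operation: keep first occurrence of each character
Scan: s[0]='p' new -> keep; s[1]='p' seen -> skip; s[2]='p' seen -> skip; s[3]='k' new -> keep; s[4]='k' seen -> skip; s[5]='k' seen -> skip; s[6]='s' new -> keep
Result: pks


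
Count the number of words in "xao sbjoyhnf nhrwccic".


Input string: 'xao sbjoyhnf nhrwccic'
Operation: split by spaces
Words found: 'xao', 'sbjoyhnf', 'nhrwccic'
Word count: 3


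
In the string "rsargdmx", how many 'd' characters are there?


Input string: 'rsargdmx'
Target character: 'd'
Scan each position: s[5]='d'
Matches found at indices: 5
Total: 1


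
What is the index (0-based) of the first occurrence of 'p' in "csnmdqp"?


Input string: 'csnmdqp'
Target: 'p'
Scanning left to right: s[0]='c', s[1]='s', s[2]='n', s[3]='m', s[4]='d', s[5]='q', s[6]='p'
First match at index: 6


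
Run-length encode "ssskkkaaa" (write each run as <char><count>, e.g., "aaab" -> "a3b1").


Input: 'ssskkkaaa'
Operation: identify consecutive runs
Runs: 'sss' -> s3, 'kkk' -> k3, 'aaa' -> a3
Encoded: s3k3a3


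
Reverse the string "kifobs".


Input string: 'kifobs'
Operation: reverse character order
Original order: 'k' -> 'i' -> 'f' -> 'o' -> 'b' -> 's'
Reversed order: 's' -> 'b' -> 'o' -> 'f' -> 'i' -> 'k'
Result: sbofik


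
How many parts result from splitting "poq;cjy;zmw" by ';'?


Input string: 'poq;cjy;zmw'
Delimiter: ';'
Split result: 'poq', 'cjy', 'zmw'
Number of parts: 3


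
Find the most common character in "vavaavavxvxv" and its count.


Input: 'vavaavavxvxv'
Operation: tally each character
Counts: 'a':4, 'v':6, 'x':2
Maximum: 'v' appears 6 times


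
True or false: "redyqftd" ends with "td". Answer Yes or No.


Input string: 'redyqftd'
Suffix to check: 'td'
Last 2 characters of input: 'td'
Match: True
Result: Yes


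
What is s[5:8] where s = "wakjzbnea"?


Input string: 'wakjzbnea'
Operation: slice [5:8]
Extract characters: s[5]='b', s[6]='n', s[7]='e'
Result: bne


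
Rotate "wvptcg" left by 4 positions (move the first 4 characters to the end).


Input: 'wvptcg', shift = 4
Operation: split at index 4 and swap parts
Front part s[0:4] = 'wvpt'
Back part s[4:] = 'cg'
Rotated = back + front = 'cg' + 'wvpt'
Result: cgwvpt


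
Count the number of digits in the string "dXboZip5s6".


Input string: 'dXboZip5s6'
Operation: count digit characters (0-9)
Scan: 'd', 'X', 'b', 'o', 'Z', 'i', 'p', '5'(digit), 's', '6'(digit)
Digits found: 2
Result: 2


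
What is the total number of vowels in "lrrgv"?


Input string: 'lrrgv'
Operation: count vowels (a, e, i, o, u)
Scan: s[0]='l', s[1]='r', s[2]='r', s[3]='g', s[4]='v'
Vowels found: 0
Result: 0


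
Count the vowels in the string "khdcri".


Input string: 'khdcri'
Operation: count vowels (a, e, i, o, u)
Scan: s[0]='k', s[1]='h', s[2]='d', s[3]='c', s[4]='r', s[5]='i' (vowel)
Vowels found: 1
Result: 1


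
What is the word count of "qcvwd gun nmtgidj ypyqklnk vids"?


Input string: 'qcvwd gun nmtgidj ypyqklnk vids'
Operation: split by spaces
Words found: 'qcvwd', 'gun', 'nmtgidj', 'ypyqklnk', 'vids'
Word count: 5


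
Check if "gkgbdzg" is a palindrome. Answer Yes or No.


Input string: 'gkgbdzg'
Reversed: 'gzdbgkg'
Compare pairs: s[0]='g' vs s[6]='g' (match), s[1]='k' vs s[5]='z' (mismatch), s[2]='g' vs s[4]='d' (mismatch)
Palindrome: No


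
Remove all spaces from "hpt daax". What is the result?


Input string: 'hpt daax'
Operation: remove all spaces
Words: 'hpt', 'daax'
Join without spaces: hptdaax


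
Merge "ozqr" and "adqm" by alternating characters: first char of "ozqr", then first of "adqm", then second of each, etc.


String 1: 'ozqr'
String 2: 'adqm'
Operation: alternate characters
Pairs: 'o'+'a', 'z'+'d', 'q'+'q', 'r'+'m'
Result: oazdqqrm


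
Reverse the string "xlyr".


Input string: 'xlyr'
Operation: reverse character order
Original order: 'x' -> 'l' -> 'y' -> 'r'
Reversed order: 'r' -> 'y' -> 'l' -> 'x'
Result: rylx


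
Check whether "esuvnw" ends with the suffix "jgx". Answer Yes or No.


Input string: 'esuvnw'
Suffix to check: 'jgx'
Last 3 characters of input: 'vnw'
Match: False
Result: No


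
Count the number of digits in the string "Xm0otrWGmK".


Input string: 'Xm0otrWGmK'
Operation: count digit characters (0-9)
Scan: 'X', 'm', '0'(digit), 'o', 't', 'r', 'W', 'G', 'm', 'K'
Digits found: 1
Result: 1


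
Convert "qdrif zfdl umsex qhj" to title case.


Input string: 'qdrif zfdl umsex qhj'
Operation: capitalize first letter of each word
Word transformations: 'qdrif'->'Qdrif', 'zfdl'->'Zfdl', 'umsex'->'Umsex', 'qhj'->'Qhj'
Result: Qdrif Zfdl Umsex Qhj


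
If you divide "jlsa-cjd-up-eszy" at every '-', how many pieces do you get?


Input string: 'jlsa-cjd-up-eszy'
Delimiter: '-'
Split result: 'jlsa', 'cjd', 'up', 'eszy'
Number of parts: 4


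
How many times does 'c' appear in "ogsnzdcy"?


Input string: 'ogsnzdcy'
Target character: 'c'
Scan each position: s[6]='c'
Matches found at indices: 6
Total: 1


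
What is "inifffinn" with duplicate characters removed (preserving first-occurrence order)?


Input: 'inifffinn'
Operation: keep first occurrence of each character
Scan: s[0]='i' new -> keep; s[1]='n' new -> keep; s[2]='i' seen -> skip; s[3]='f' new -> keep; s[4]='f' seen -> skip; s[5]='f' seen -> skip; s[6]='i' seen -> skip; s[7]='n' seen -> skip; s[8]='n' seen -> skip
Result: inf


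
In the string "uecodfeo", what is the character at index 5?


Input string: 'uecodfeo'
Operation: get character at index 5
Index mapping: s[0]='u', s[1]='e', s[2]='c', s[3]='o', s[4]='d', s[5]='f'
Result: 'f'


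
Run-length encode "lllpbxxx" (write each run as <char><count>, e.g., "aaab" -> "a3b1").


Input: 'lllpbxxx'
Operation: identify consecutive runs
Runs: 'lll' -> l3, 'p' -> p1, 'b' -> b1, 'xxx' -> x3
Encoded: l3p1b1x3


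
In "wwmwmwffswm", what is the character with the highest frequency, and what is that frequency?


Input: 'wwmwmwffswm'
Operation: tally each character
Counts: 'f':2, 'm':3, 's':1, 'w':5
Maximum: 'w' appears 5 times


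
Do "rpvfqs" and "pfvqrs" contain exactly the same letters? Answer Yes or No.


String 1: 'rpvfqs' -> sorted: 'fpqrsv'
String 2: 'pfvqrs' -> sorted: 'fpqrsv'
Compare sorted forms: 'fpqrsv' == 'fpqrsv'
Anagram: Yes


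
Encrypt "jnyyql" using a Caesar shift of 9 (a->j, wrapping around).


Input: 'jnyyql', shift = 9
Operation: for each letter, (position + 9) mod 26
Mapping: 'j'(9+9=18)->'s', 'n'(13+9=22)->'w', 'y'(24+9=33, 33 mod 26=7)->'h', 'y'(24+9=33, 33 mod 26=7)->'h', 'q'(16+9=25)->'z', 'l'(11+9=20)->'u'
Result: swhhzu


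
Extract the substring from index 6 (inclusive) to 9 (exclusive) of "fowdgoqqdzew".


Input string: 'fowdgoqqdzew'
Operation: slice [6:9]
Extract characters: s[6]='q', s[7]='q', s[8]='d'
Result: qqd


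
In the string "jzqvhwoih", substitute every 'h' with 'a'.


Input string: 'jzqvhwoih'
Operation: replace 'h' with 'a'
Positions of 'h': 4, 8
After replacement: jzqvawoia


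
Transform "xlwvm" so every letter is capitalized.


Input string: 'xlwvm'
Operation: convert each letter to uppercase
Mapping: 'x'->'X', 'l'->'L', 'w'->'W', 'v'->'V', 'm'->'M'
Result: XLWVM


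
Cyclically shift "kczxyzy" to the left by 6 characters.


Input: 'kczxyzy', shift = 6
Operation: split at index 6 and swap parts
Front part s[0:6] = 'kczxyz'
Back part s[6:] = 'y'
Rotated = back + front = 'y' + 'kczxyz'
Result: ykczxyz


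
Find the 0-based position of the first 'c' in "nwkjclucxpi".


Input string: 'nwkjclucxpi'
Target: 'c'
Scanning left to right: s[0]='n', s[1]='w', s[2]='k', s[3]='j', s[4]='c'
First match at index: 4


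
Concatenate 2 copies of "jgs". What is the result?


Input string: 'jgs'
Operation: repeat 2 times
Concatenation: 'jgs' + 'jgs'
Result: jgsjgs


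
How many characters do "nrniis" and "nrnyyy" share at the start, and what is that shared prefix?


String 1: 'nrniis'
String 2: 'nrnyyy'
Compare position by position:
pos 0: 'n' vs 'n' match
pos 1: 'r' vs 'r' match
pos 2: 'n' vs 'n' match
pos 3: 'i' vs 'y' differ -> stop
Longest common prefix: "nrn" (length 3)


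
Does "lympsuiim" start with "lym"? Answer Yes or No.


Input string: 'lympsuiim'
Prefix to check: 'lym'
First 3 characters of input: 'lym'
Match: True
Result: Yes


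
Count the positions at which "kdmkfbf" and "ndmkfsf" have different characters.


String 1: 'kdmkfbf'
String 2: 'ndmkfsf'
Compare each position: pos 0: 'k'!='n', pos 1: 'd'=='d', pos 2: 'm'=='m', pos 3: 'k'=='k', pos 4: 'f'=='f', pos 5: 'b'!='s', pos 6: 'f'=='f'
Differing positions: 2
Hamming distance: 2


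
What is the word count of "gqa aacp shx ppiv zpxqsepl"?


Input string: 'gqa aacp shx ppiv zpxqsepl'
Operation: split by spaces
Words found: 'gqa', 'aacp', 'shx', 'ppiv', 'zpxqsepl'
Word count: 5


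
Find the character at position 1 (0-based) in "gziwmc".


Input string: 'gziwmc'
Operation: get character at index 1
Index mapping: s[0]='g', s[1]='z'
Result: 'z'


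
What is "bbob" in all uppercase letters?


Input string: 'bbob'
Operation: convert each letter to uppercase
Mapping: 'b'->'B', 'b'->'B', 'o'->'O', 'b'->'B'
Result: BBOB


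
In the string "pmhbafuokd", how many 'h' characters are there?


Input string: 'pmhbafuokd'
Target character: 'h'
Scan each position: s[2]='h'
Matches found at indices: 2
Total: 1


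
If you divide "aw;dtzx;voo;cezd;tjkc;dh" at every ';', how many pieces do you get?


Input string: 'aw;dtzx;voo;cezd;tjkc;dh'
Delimiter: ';'
Split result: 'aw', 'dtzx', 'voo', 'cezd', 'tjkc', 'dh'
Number of parts: 6


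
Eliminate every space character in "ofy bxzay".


Input string: 'ofy bxzay'
Operation: remove all spaces
Words: 'ofy', 'bxzay'
Join without spaces: ofybxzay


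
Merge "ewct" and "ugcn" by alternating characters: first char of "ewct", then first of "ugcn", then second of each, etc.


String 1: 'ewct'
String 2: 'ugcn'
Operation: alternate characters
Pairs: 'e'+'u', 'w'+'g', 'c'+'c', 't'+'n'
Result: euwgcctn


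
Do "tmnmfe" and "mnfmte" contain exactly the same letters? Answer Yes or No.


String 1: 'tmnmfe' -> sorted: 'efmmnt'
String 2: 'mnfmte' -> sorted: 'efmmnt'
Compare sorted forms: 'efmmnt' == 'efmmnt'
Anagram: Yes


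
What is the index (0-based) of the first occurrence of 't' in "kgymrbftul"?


Input string: 'kgymrbftul'
Target: 't'
Scanning left to right: s[0]='k', s[1]='g', s[2]='y', s[3]='m', s[4]='r', s[5]='b', s[6]='f', s[7]='t'
First match at index: 7


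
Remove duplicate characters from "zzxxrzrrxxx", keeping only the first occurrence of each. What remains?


Input: 'zzxxrzrrxxx'
Operation: keep first occurrence of each character
Scan: s[0]='z' new -> keep; s[1]='z' seen -> skip; s[2]='x' new -> keep; s[3]='x' seen -> skip; s[4]='r' new -> keep; s[5]='z' seen -> skip; s[6]='r' seen -> skip; s[7]='r' seen -> skip; s[8]='x' seen -> skip; s[9]='x' seen -> skip; s[10]='x' seen -> skip
Result: zxr


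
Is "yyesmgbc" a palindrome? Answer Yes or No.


Input string: 'yyesmgbc'
Reversed: 'cbgmseyy'
Compare pairs: s[0]='y' vs s[7]='c' (mismatch), s[1]='y' vs s[6]='b' (mismatch), s[2]='e' vs s[5]='g' (mismatch), s[3]='s' vs s[4]='m' (mismatch)
Palindrome: No


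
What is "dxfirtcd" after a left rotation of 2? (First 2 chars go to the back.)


Input: 'dxfirtcd', shift = 2
Operation: split at index 2 and swap parts
Front part s[0:2] = 'dx'
Back part s[2:] = 'firtcd'
Rotated = back + front = 'firtcd' + 'dx'
Result: firtcddx


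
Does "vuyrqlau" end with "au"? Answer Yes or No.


Input string: 'vuyrqlau'
Suffix to check: 'au'
Last 2 characters of input: 'au'
Match: True
Result: Yes


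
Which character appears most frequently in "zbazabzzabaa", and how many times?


Input: 'zbazabzzabaa'
Operation: tally each character
Counts: 'a':5, 'b':3, 'z':4
Maximum: 'a' appears 5 times


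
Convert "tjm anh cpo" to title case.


Input string: 'tjm anh cpo'
Operation: capitalize first letter of each word
Word transformations: 'tjm'->'Tjm', 'anh'->'Anh', 'cpo'->'Cpo'
Result: Tjm Anh Cpo


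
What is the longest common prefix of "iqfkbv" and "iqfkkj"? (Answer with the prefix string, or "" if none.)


String 1: 'iqfkbv'
String 2: 'iqfkkj'
Compare position by position:
pos 0: 'i' vs 'i' match
pos 1: 'q' vs 'q' match
pos 2: 'f' vs 'f' match
pos 3: 'k' vs 'k' match
pos 4: 'b' vs 'k' differ -> stop
Longest common prefix: "iqfk" (length 4)


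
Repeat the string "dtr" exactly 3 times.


Input string: 'dtr'
Operation: repeat 3 times
Concatenation: 'dtr' + 'dtr' + 'dtr'
Result: dtrdtrdtr


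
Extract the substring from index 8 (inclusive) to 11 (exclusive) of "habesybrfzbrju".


Input string: 'habesybrfzbrju'
Operation: slice [8:11]
Extract characters: s[8]='f', s[9]='z', s[10]='b'
Result: fzb


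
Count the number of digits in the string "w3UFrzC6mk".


Input string: 'w3UFrzC6mk'
Operation: count digit characters (0-9)
Scan: 'w', '3'(digit), 'U', 'F', 'r', 'z', 'C', '6'(digit), 'm', 'k'
Digits found: 2
Result: 2


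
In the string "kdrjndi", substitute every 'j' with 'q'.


Input string: 'kdrjndi'
Operation: replace 'j' with 'q'
Positions of 'j': 3
After replacement: kdrqndi


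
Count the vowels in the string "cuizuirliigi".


Input string: 'cuizuirliigi'
Operation: count vowels (a, e, i, o, u)
Scan: s[0]='c', s[1]='u' (vowel), s[2]='i' (vowel), s[3]='z', s[4]='u' (vowel), s[5]='i' (vowel), s[6]='r', s[7]='l', s[8]='i' (vowel), s[9]='i' (vowel), s[10]='g', s[11]='i' (vowel)
Vowels found: 7
Result: 7


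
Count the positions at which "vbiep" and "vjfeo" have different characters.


String 1: 'vbiep'
String 2: 'vjfeo'
Compare each position: pos 0: 'v'=='v', pos 1: 'b'!='j', pos 2: 'i'!='f', pos 3: 'e'=='e', pos 4: 'p'!='o'
Differing positions: 3
Hamming distance: 3


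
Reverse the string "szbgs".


Input string: 'szbgs'
Operation: reverse character order
Original order: 's' -> 'z' -> 'b' -> 'g' -> 's'
Reversed order: 's' -> 'g' -> 'b' -> 'z' -> 's'
Result: sgbzs


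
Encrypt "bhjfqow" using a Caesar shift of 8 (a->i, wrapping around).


Input: 'bhjfqow', shift = 8
Operation: for each letter, (position + 8) mod 26
Mapping: 'b'(1+8=9)->'j', 'h'(7+8=15)->'p', 'j'(9+8=17)->'r', 'f'(5+8=13)->'n', 'q'(16+8=24)->'y', 'o'(14+8=22)->'w', 'w'(22+8=30, 30 mod 26=4)->'e'
Result: jprnywe


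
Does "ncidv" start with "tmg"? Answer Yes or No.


Input string: 'ncidv'
Prefix to check: 'tmg'
First 3 characters of input: 'nci'
Match: False
Result: No


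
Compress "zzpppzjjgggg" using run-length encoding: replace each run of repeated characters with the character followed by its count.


Input: 'zzpppzjjgggg'
Operation: identify consecutive runs
Runs: 'zz' -> z2, 'ppp' -> p3, 'z' -> z1, 'jj' -> j2, 'gggg' -> g4
Encoded: z2p3z1j2g4


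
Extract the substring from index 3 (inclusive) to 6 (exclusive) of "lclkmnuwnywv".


Input string: 'lclkmnuwnywv'
Operation: slice [3:6]
Extract characters: s[3]='k', s[4]='m', s[5]='n'
Result: kmn


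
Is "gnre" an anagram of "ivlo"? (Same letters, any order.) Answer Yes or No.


String 1: 'ivlo' -> sorted: 'ilov'
String 2: 'gnre' -> sorted: 'egnr'
Compare sorted forms: 'ilov' != 'egnr'
Anagram: No


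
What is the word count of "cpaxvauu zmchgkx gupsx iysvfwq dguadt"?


Input string: 'cpaxvauu zmchgkx gupsx iysvfwq dguadt'
Operation: split by spaces
Words found: 'cpaxvauu', 'zmchgkx', 'gupsx', 'iysvfwq', 'dguadt'
Word count: 5


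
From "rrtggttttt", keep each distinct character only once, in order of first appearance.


Input: 'rrtggttttt'
Operation: keep first occurrence of each character
Scan: s[0]='r' new -> keep; s[1]='r' seen -> skip; s[2]='t' new -> keep; s[3]='g' new -> keep; s[4]='g' seen -> skip; s[5]='t' seen -> skip; s[6]='t' seen -> skip; s[7]='t' seen -> skip; s[8]='t' seen -> skip; s[9]='t' seen -> skip
Result: rtg


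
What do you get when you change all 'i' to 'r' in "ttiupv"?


Input string: 'ttiupv'
Operation: replace 'i' with 'r'
Positions of 'i': 2
After replacement: ttrupv


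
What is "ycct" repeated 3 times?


Input string: 'ycct'
Operation: repeat 3 times
Concatenation: 'ycct' + 'ycct' + 'ycct'
Result: ycctycctycct


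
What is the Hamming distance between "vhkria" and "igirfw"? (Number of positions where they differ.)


String 1: 'vhkria'
String 2: 'igirfw'
Compare each position: pos 0: 'v'!='i', pos 1: 'h'!='g', pos 2: 'k'!='i', pos 3: 'r'=='r', pos 4: 'i'!='f', pos 5: 'a'!='w'
Differing positions: 5
Hamming distance: 5


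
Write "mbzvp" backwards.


Input string: 'mbzvp'
Operation: reverse character order
Original order: 'm' -> 'b' -> 'z' -> 'v' -> 'p'
Reversed order: 'p' -> 'v' -> 'z' -> 'b' -> 'm'
Result: pvzbm


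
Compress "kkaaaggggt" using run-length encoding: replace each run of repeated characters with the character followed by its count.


Input: 'kkaaaggggt'
Operation: identify consecutive runs
Runs: 'kk' -> k2, 'aaa' -> a3, 'gggg' -> g4, 't' -> t1
Encoded: k2a3g4t1


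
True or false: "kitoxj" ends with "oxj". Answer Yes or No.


Input string: 'kitoxj'
Suffix to check: 'oxj'
Last 3 characters of input: 'oxj'
Match: True
Result: Yes


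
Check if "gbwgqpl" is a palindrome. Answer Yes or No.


Input string: 'gbwgqpl'
Reversed: 'lpqgwbg'
Compare pairs: s[0]='g' vs s[6]='l' (mismatch), s[1]='b' vs s[5]='p' (mismatch), s[2]='w' vs s[4]='q' (mismatch)
Palindrome: No


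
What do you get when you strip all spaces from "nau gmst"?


Input string: 'nau gmst'
Operation: remove all spaces
Words: 'nau', 'gmst'
Join without spaces: naugmst


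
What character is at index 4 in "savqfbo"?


Input string: 'savqfbo'
Operation: get character at index 4
Index mapping: s[0]='s', s[1]='a', s[2]='v', s[3]='q', s[4]='f'
Result: 'f'


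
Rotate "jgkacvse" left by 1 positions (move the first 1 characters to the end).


Input: 'jgkacvse', shift = 1
Operation: split at index 1 and swap parts
Front part s[0:1] = 'j'
Back part s[1:] = 'gkacvse'
Rotated = back + front = 'gkacvse' + 'j'
Result: gkacvsej


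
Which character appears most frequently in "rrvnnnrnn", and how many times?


Input: 'rrvnnnrnn'
Operation: tally each character
Counts: 'n':5, 'r':3, 'v':1
Maximum: 'n' appears 5 times


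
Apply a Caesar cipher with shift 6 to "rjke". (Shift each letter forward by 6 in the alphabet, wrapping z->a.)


Input: 'rjke', shift = 6
Operation: for each letter, (position + 6) mod 26
Mapping: 'r'(17+6=23)->'x', 'j'(9+6=15)->'p', 'k'(10+6=16)->'q', 'e'(4+6=10)->'k'
Result: xpqk


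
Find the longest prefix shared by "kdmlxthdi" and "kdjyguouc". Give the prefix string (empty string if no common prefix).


String 1: 'kdmlxthdi'
String 2: 'kdjyguouc'
Compare position by position:
pos 0: 'k' vs 'k' match
pos 1: 'd' vs 'd' match
pos 2: 'm' vs 'j' differ -> stop
Longest common prefix: "kd" (length 2)


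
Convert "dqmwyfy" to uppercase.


Input string: 'dqmwyfy'
Operation: convert each letter to uppercase
Mapping: 'd'->'D', 'q'->'Q', 'm'->'M', 'w'->'W', 'y'->'Y', 'f'->'F', 'y'->'Y'
Result: DQMWYFY


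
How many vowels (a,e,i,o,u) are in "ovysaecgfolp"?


Input string: 'ovysaecgfolp'
Operation: count vowels (a, e, i, o, u)
Scan: s[0]='o' (vowel), s[1]='v', s[2]='y', s[3]='s', s[4]='a' (vowel), s[5]='e' (vowel), s[6]='c', s[7]='g', s[8]='f', s[9]='o' (vowel), s[10]='l', s[11]='p'
Vowels found: 4
Result: 4


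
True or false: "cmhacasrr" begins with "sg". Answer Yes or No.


Input string: 'cmhacasrr'
Prefix to check: 'sg'
First 2 characters of input: 'cm'
Match: False
Result: No


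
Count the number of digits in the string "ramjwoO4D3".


Input string: 'ramjwoO4D3'
Operation: count digit characters (0-9)
Scan: 'r', 'a', 'm', 'j', 'w', 'o', 'O', '4'(digit), 'D', '3'(digit)
Digits found: 2
Result: 2


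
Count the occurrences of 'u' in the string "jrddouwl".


Input string: 'jrddouwl'
Target character: 'u'
Scan each position: s[5]='u'
Matches found at indices: 5
Total: 1


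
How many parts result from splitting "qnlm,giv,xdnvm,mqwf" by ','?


Input string: 'qnlm,giv,xdnvm,mqwf'
Delimiter: ','
Split result: 'qnlm', 'giv', 'xdnvm', 'mqwf'
Number of parts: 4


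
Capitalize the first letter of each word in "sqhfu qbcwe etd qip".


Input string: 'sqhfu qbcwe etd qip'
Operation: capitalize first letter of each word
Word transformations: 'sqhfu'->'Sqhfu', 'qbcwe'->'Qbcwe', 'etd'->'Etd', 'qip'->'Qip'
Result: Sqhfu Qbcwe Etd Qip


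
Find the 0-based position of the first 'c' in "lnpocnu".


Input string: 'lnpocnu'
Target: 'c'
Scanning left to right: s[0]='l', s[1]='n', s[2]='p', s[3]='o', s[4]='c'
First match at index: 4


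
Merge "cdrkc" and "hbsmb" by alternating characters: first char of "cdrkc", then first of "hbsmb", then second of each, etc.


String 1: 'cdrkc'
String 2: 'hbsmb'
Operation: alternate characters
Pairs: 'c'+'h', 'd'+'b', 'r'+'s', 'k'+'m', 'c'+'b'
Result: chdbrskmcb


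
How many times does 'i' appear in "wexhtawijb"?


Input string: 'wexhtawijb'
Target character: 'i'
Scan each position: s[7]='i'
Matches found at indices: 7
Total: 1


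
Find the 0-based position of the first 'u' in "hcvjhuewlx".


Input string: 'hcvjhuewlx'
Target: 'u'
Scanning left to right: s[0]='h', s[1]='c', s[2]='v', s[3]='j', s[4]='h', s[5]='u'
First match at index: 5


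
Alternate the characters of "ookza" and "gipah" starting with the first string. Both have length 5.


String 1: 'ookza'
String 2: 'gipah'
Operation: alternate characters
Pairs: 'o'+'g', 'o'+'i', 'k'+'p', 'z'+'a', 'a'+'h'
Result: ogoikpzaah


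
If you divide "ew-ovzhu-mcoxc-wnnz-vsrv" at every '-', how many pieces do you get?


Input string: 'ew-ovzhu-mcoxc-wnnz-vsrv'
Delimiter: '-'
Split result: 'ew', 'ovzhu', 'mcoxc', 'wnnz', 'vsrv'
Number of parts: 5


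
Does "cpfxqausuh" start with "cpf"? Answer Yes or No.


Input string: 'cpfxqausuh'
Prefix to check: 'cpf'
First 3 characters of input: 'cpf'
Match: True
Result: Yes


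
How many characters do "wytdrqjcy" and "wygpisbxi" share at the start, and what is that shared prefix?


String 1: 'wytdrqjcy'
String 2: 'wygpisbxi'
Compare position by position:
pos 0: 'w' vs 'w' match
pos 1: 'y' vs 'y' match
pos 2: 't' vs 'g' differ -> stop
Longest common prefix: "wy" (length 2)


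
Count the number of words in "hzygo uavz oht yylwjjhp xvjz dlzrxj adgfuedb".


Input string: 'hzygo uavz oht yylwjjhp xvjz dlzrxj adgfuedb'
Operation: split by spaces
Words found: 'hzygo', 'uavz', 'oht', 'yylwjjhp', 'xvjz', 'dlzrxj', 'adgfuedb'
Word count: 7


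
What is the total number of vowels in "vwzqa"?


Input string: 'vwzqa'
Operation: count vowels (a, e, i, o, u)
Scan: s[0]='v', s[1]='w', s[2]='z', s[3]='q', s[4]='a' (vowel)
Vowels found: 1
Result: 1


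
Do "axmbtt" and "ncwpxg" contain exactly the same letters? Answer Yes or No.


String 1: 'axmbtt' -> sorted: 'abmttx'
String 2: 'ncwpxg' -> sorted: 'cgnpwx'
Compare sorted forms: 'abmttx' != 'cgnpwx'
Anagram: No


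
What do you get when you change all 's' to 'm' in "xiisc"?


Input string: 'xiisc'
Operation: replace 's' with 'm'
Positions of 's': 3
After replacement: xiimc


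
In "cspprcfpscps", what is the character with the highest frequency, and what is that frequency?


Input: 'cspprcfpscps'
Operation: tally each character
Counts: 'c':3, 'f':1, 'p':4, 'r':1, 's':3
Maximum: 'p' appears 4 times


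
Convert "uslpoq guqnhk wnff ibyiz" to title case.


Input string: 'uslpoq guqnhk wnff ibyiz'
Operation: capitalize first letter of each word
Word transformations: 'uslpoq'->'Uslpoq', 'guqnhk'->'Guqnhk', 'wnff'->'Wnff', 'ibyiz'->'Ibyiz'
Result: Uslpoq Guqnhk Wnff Ibyiz


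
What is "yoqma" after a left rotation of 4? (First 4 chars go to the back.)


Input: 'yoqma', shift = 4
Operation: split at index 4 and swap parts
Front part s[0:4] = 'yoqm'
Back part s[4:] = 'a'
Rotated = back + front = 'a' + 'yoqm'
Result: ayoqm


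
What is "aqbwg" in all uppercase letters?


Input string: 'aqbwg'
Operation: convert each letter to uppercase
Mapping: 'a'->'A', 'q'->'Q', 'b'->'B', 'w'->'W', 'g'->'G'
Result: AQBWG


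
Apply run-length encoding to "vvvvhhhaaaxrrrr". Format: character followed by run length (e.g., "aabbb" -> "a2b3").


Input: 'vvvvhhhaaaxrrrr'
Operation: identify consecutive runs
Runs: 'vvvv' -> v4, 'hhh' -> h3, 'aaa' -> a3, 'x' -> x1, 'rrrr' -> r4
Encoded: v4h3a3x1r4


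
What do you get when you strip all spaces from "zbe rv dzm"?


Input string: 'zbe rv dzm'
Operation: remove all spaces
Words: 'zbe', 'rv', 'dzm'
Join without spaces: zbervdzm


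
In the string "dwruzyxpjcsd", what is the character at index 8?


Input string: 'dwruzyxpjcsd'
Operation: get character at index 8
Index mapping: s[0]='d', s[1]='w', s[2]='r', s[3]='u', s[4]='z', s[5]='y', s[6]='x', s[7]='p', s[8]='j'
Result: 'j'


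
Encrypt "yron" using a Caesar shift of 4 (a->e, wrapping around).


Input: 'yron', shift = 4
Operation: for each letter, (position + 4) mod 26
Mapping: 'y'(24+4=28, 28 mod 26=2)->'c', 'r'(17+4=21)->'v', 'o'(14+4=18)->'s', 'n'(13+4=17)->'r'
Result: cvsr


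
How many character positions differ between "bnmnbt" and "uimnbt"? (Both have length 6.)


String 1: 'bnmnbt'
String 2: 'uimnbt'
Compare each position: pos 0: 'b'!='u', pos 1: 'n'!='i', pos 2: 'm'=='m', pos 3: 'n'=='n', pos 4: 'b'=='b', pos 5: 't'=='t'
Differing positions: 2
Hamming distance: 2


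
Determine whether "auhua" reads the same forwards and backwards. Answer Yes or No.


Input string: 'auhua'
Reversed: 'auhua'
Compare pairs: s[0]='a' vs s[4]='a' (match), s[1]='u' vs s[3]='u' (match)
Palindrome: Yes


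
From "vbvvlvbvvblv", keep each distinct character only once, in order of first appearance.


Input: 'vbvvlvbvvblv'
Operation: keep first occurrence of each character
Scan: s[0]='v' new -> keep; s[1]='b' new -> keep; s[2]='v' seen -> skip; s[3]='v' seen -> skip; s[4]='l' new -> keep; s[5]='v' seen -> skip; s[6]='b' seen -> skip; s[7]='v' seen -> skip; s[8]='v' seen -> skip; s[9]='b' seen -> skip; s[10]='l' seen -> skip; s[11]='v' seen -> skip
Result: vbl


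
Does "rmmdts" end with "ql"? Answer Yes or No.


Input string: 'rmmdts'
Suffix to check: 'ql'
Last 2 characters of input: 'ts'
Match: False
Result: No


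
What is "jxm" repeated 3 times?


Input string: 'jxm'
Operation: repeat 3 times
Concatenation: 'jxm' + 'jxm' + 'jxm'
Result: jxmjxmjxm


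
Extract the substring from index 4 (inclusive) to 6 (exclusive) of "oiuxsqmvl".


Input string: 'oiuxsqmvl'
Operation: slice [4:6]
Extract characters: s[4]='s', s[5]='q'
Result: sq


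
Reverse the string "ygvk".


Input string: 'ygvk'
Operation: reverse character order
Original order: 'y' -> 'g' -> 'v' -> 'k'
Reversed order: 'k' -> 'v' -> 'g' -> 'y'
Result: kvgy


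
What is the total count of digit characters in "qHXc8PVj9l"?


Input string: 'qHXc8PVj9l'
Operation: count digit characters (0-9)
Scan: 'q', 'H', 'X', 'c', '8'(digit), 'P', 'V', 'j', '9'(digit), 'l'
Digits found: 2
Result: 2


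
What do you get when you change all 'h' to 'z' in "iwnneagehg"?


Input string: 'iwnneagehg'
Operation: replace 'h' with 'z'
Positions of 'h': 8
After replacement: iwnneagezg


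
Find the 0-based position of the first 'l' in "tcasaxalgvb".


Input string: 'tcasaxalgvb'
Target: 'l'
Scanning left to right: s[0]='t', s[1]='c', s[2]='a', s[3]='s', s[4]='a', s[5]='x', s[6]='a', s[7]='l'
First match at index: 7


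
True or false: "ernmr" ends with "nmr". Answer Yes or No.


Input string: 'ernmr'
Suffix to check: 'nmr'
Last 3 characters of input: 'nmr'
Match: True
Result: Yes


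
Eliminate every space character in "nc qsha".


Input string: 'nc qsha'
Operation: remove all spaces
Words: 'nc', 'qsha'
Join without spaces: ncqsha


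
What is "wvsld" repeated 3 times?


Input string: 'wvsld'
Operation: repeat 3 times
Concatenation: 'wvsld' + 'wvsld' + 'wvsld'
Result: wvsldwvsldwvsld


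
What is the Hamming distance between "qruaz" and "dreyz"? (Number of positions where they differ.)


String 1: 'qruaz'
String 2: 'dreyz'
Compare each position: pos 0: 'q'!='d', pos 1: 'r'=='r', pos 2: 'u'!='e', pos 3: 'a'!='y', pos 4: 'z'=='z'
Differing positions: 3
Hamming distance: 3


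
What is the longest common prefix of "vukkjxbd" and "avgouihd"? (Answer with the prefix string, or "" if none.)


String 1: 'vukkjxbd'
String 2: 'avgouihd'
Compare position by position:
pos 0: 'v' vs 'a' differ -> stop
Longest common prefix: "" (length 0)


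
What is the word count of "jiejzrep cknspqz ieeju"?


Input string: 'jiejzrep cknspqz ieeju'
Operation: split by spaces
Words found: 'jiejzrep', 'cknspqz', 'ieeju'
Word count: 3


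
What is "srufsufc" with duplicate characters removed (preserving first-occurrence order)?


Input: 'srufsufc'
Operation: keep first occurrence of each character
Scan: s[0]='s' new -> keep; s[1]='r' new -> keep; s[2]='u' new -> keep; s[3]='f' new -> keep; s[4]='s' seen -> skip; s[5]='u' seen -> skip; s[6]='f' seen -> skip; s[7]='c' new -> keep
Result: srufc


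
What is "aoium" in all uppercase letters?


Input string: 'aoium'
Operation: convert each letter to uppercase
Mapping: 'a'->'A', 'o'->'O', 'i'->'I', 'u'->'U', 'm'->'M'
Result: AOIUM


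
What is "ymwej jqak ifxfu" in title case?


Input string: 'ymwej jqak ifxfu'
Operation: capitalize first letter of each word
Word transformations: 'ymwej'->'Ymwej', 'jqak'->'Jqak', 'ifxfu'->'Ifxfu'
Result: Ymwej Jqak Ifxfu


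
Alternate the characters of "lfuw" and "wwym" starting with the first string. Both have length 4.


String 1: 'lfuw'
String 2: 'wwym'
Operation: alternate characters
Pairs: 'l'+'w', 'f'+'w', 'u'+'y', 'w'+'m'
Result: lwfwuywm


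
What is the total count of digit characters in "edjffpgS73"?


Input string: 'edjffpgS73'
Operation: count digit characters (0-9)
Scan: 'e', 'd', 'j', 'f', 'f', 'p', 'g', 'S', '7'(digit), '3'(digit)
Digits found: 2
Result: 2


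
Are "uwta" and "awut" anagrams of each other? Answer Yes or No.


String 1: 'uwta' -> sorted: 'atuw'
String 2: 'awut' -> sorted: 'atuw'
Compare sorted forms: 'atuw' == 'atuw'
Anagram: Yes


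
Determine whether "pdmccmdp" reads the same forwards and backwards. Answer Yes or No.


Input string: 'pdmccmdp'
Reversed: 'pdmccmdp'
Compare pairs: s[0]='p' vs s[7]='p' (match), s[1]='d' vs s[6]='d' (match), s[2]='m' vs s[5]='m' (match), s[3]='c' vs s[4]='c' (match)
Palindrome: Yes


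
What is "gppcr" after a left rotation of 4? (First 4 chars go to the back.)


Input: 'gppcr', shift = 4
Operation: split at index 4 and swap parts
Front part s[0:4] = 'gppc'
Back part s[4:] = 'r'
Rotated = back + front = 'r' + 'gppc'
Result: rgppc


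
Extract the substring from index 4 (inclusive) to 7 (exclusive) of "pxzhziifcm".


Input string: 'pxzhziifcm'
Operation: slice [4:7]
Extract characters: s[4]='z', s[5]='i', s[6]='i'
Result: zii


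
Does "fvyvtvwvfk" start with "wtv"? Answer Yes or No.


Input string: 'fvyvtvwvfk'
Prefix to check: 'wtv'
First 3 characters of input: 'fvy'
Match: False
Result: No


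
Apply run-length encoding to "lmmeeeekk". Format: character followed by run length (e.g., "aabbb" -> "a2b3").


Input: 'lmmeeeekk'
Operation: identify consecutive runs
Runs: 'l' -> l1, 'mm' -> m2, 'eeee' -> e4, 'kk' -> k2
Encoded: l1m2e4k2


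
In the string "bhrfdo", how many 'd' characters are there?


Input string: 'bhrfdo'
Target character: 'd'
Scan each position: s[4]='d'
Matches found at indices: 4
Total: 1


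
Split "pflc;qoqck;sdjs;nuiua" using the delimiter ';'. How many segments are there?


Input string: 'pflc;qoqck;sdjs;nuiua'
Delimiter: ';'
Split result: 'pflc', 'qoqck', 'sdjs', 'nuiua'
Number of parts: 4


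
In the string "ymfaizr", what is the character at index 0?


Input string: 'ymfaizr'
Operation: get character at index 0
Index mapping: s[0]='y'
Result: 'y'


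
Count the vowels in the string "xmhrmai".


Input string: 'xmhrmai'
Operation: count vowels (a, e, i, o, u)
Scan: s[0]='x', s[1]='m', s[2]='h', s[3]='r', s[4]='m', s[5]='a' (vowel), s[6]='i' (vowel)
Vowels found: 2
Result: 2


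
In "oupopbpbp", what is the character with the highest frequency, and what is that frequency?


Input: 'oupopbpbp'
Operation: tally each character
Counts: 'b':2, 'o':2, 'p':4, 'u':1
Maximum: 'p' appears 4 times


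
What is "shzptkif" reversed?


Input string: 'shzptkif'
Operation: reverse character order
Original order: 's' -> 'h' -> 'z' -> 'p' -> 't' -> 'k' -> 'i' -> 'f'
Reversed order: 'f' -> 'i' -> 'k' -> 't' -> 'p' -> 'z' -> 'h' -> 's'
Result: fiktpzhs


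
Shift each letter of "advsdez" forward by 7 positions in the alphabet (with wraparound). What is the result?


Input: 'advsdez', shift = 7
Operation: for each letter, (position + 7) mod 26
Mapping: 'a'(0+7=7)->'h', 'd'(3+7=10)->'k', 'v'(21+7=28, 28 mod 26=2)->'c', 's'(18+7=25)->'z', 'd'(3+7=10)->'k', 'e'(4+7=11)->'l', 'z'(25+7=32, 32 mod 26=6)->'g'
Result: hkczklg


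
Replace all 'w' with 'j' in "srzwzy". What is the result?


Input string: 'srzwzy'
Operation: replace 'w' with 'j'
Positions of 'w': 3
After replacement: srzjzy


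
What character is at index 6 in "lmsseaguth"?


Input string: 'lmsseaguth'
Operation: get character at index 6
Index mapping: s[0]='l', s[1]='m', s[2]='s', s[3]='s', s[4]='e', s[5]='a', s[6]='g'
Result: 'g'


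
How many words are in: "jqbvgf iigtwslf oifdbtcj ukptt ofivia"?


Input string: 'jqbvgf iigtwslf oifdbtcj ukptt ofivia'
Operation: split by spaces
Words found: 'jqbvgf', 'iigtwslf', 'oifdbtcj', 'ukptt', 'ofivia'
Word count: 5


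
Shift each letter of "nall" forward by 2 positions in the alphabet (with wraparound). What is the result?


Input: 'nall', shift = 2
Operation: for each letter, (position + 2) mod 26
Mapping: 'n'(13+2=15)->'p', 'a'(0+2=2)->'c', 'l'(11+2=13)->'n', 'l'(11+2=13)->'n'
Result: pcnn


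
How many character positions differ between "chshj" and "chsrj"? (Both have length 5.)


String 1: 'chshj'
String 2: 'chsrj'
Compare each position: pos 0: 'c'=='c', pos 1: 'h'=='h', pos 2: 's'=='s', pos 3: 'h'!='r', pos 4: 'j'=='j'
Differing positions: 1
Hamming distance: 1


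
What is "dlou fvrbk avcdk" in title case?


Input string: 'dlou fvrbk avcdk'
Operation: capitalize first letter of each word
Word transformations: 'dlou'->'Dlou', 'fvrbk'->'Fvrbk', 'avcdk'->'Avcdk'
Result: Dlou Fvrbk Avcdk


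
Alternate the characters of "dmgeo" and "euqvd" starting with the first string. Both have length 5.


String 1: 'dmgeo'
String 2: 'euqvd'
Operation: alternate characters
Pairs: 'd'+'e', 'm'+'u', 'g'+'q', 'e'+'v', 'o'+'d'
Result: demugqevod


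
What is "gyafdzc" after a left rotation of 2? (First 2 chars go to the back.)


Input: 'gyafdzc', shift = 2
Operation: split at index 2 and swap parts
Front part s[0:2] = 'gy'
Back part s[2:] = 'afdzc'
Rotated = back + front = 'afdzc' + 'gy'
Result: afdzcgy


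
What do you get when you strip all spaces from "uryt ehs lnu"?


Input string: 'uryt ehs lnu'
Operation: remove all spaces
Words: 'uryt', 'ehs', 'lnu'
Join without spaces: urytehslnu


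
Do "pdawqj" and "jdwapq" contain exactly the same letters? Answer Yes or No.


String 1: 'pdawqj' -> sorted: 'adjpqw'
String 2: 'jdwapq' -> sorted: 'adjpqw'
Compare sorted forms: 'adjpqw' == 'adjpqw'
Anagram: Yes


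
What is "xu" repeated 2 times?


Input string: 'xu'
Operation: repeat 2 times
Concatenation: 'xu' + 'xu'
Result: xuxu


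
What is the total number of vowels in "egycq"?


Input string: 'egycq'
Operation: count vowels (a, e, i, o, u)
Scan: s[0]='e' (vowel), s[1]='g', s[2]='y', s[3]='c', s[4]='q'
Vowels found: 1
Result: 1


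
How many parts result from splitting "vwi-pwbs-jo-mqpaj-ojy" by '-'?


Input string: 'vwi-pwbs-jo-mqpaj-ojy'
Delimiter: '-'
Split result: 'vwi', 'pwbs', 'jo', 'mqpaj', 'ojy'
Number of parts: 5


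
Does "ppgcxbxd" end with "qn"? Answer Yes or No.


Input string: 'ppgcxbxd'
Suffix to check: 'qn'
Last 2 characters of input: 'xd'
Match: False
Result: No


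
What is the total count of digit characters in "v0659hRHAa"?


Input string: 'v0659hRHAa'
Operation: count digit characters (0-9)
Scan: 'v', '0'(digit), '6'(digit), '5'(digit), '9'(digit), 'h', 'R', 'H', 'A', 'a'
Digits found: 4
Result: 4


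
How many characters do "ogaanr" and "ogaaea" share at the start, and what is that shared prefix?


String 1: 'ogaanr'
String 2: 'ogaaea'
Compare position by position:
pos 0: 'o' vs 'o' match
pos 1: 'g' vs 'g' match
pos 2: 'a' vs 'a' match
pos 3: 'a' vs 'a' match
pos 4: 'n' vs 'e' differ -> stop
Longest common prefix: "ogaa" (length 4)


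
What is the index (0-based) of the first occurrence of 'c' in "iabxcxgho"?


Input string: 'iabxcxgho'
Target: 'c'
Scanning left to right: s[0]='i', s[1]='a', s[2]='b', s[3]='x', s[4]='c'
First match at index: 4


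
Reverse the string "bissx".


Input string: 'bissx'
Operation: reverse character order
Original order: 'b' -> 'i' -> 's' -> 's' -> 'x'
Reversed order: 'x' -> 's' -> 's' -> 'i' -> 'b'
Result: xssib


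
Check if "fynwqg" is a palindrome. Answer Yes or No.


Input string: 'fynwqg'
Reversed: 'gqwnyf'
Compare pairs: s[0]='f' vs s[5]='g' (mismatch), s[1]='y' vs s[4]='q' (mismatch), s[2]='n' vs s[3]='w' (mismatch)
Palindrome: No


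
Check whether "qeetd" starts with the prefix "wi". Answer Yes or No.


Input string: 'qeetd'
Prefix to check: 'wi'
First 2 characters of input: 'qe'
Match: False
Result: No


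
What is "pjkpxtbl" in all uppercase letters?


Input string: 'pjkpxtbl'
Operation: convert each letter to uppercase
Mapping: 'p'->'P', 'j'->'J', 'k'->'K', 'p'->'P', 'x'->'X', 't'->'T', 'b'->'B', 'l'->'L'
Result: PJKPXTBL


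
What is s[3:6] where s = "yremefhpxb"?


Input string: 'yremefhpxb'
Operation: slice [3:6]
Extract characters: s[3]='m', s[4]='e', s[5]='f'
Result: mef


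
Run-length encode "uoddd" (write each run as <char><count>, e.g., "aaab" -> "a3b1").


Input: 'uoddd'
Operation: identify consecutive runs
Runs: 'u' -> u1, 'o' -> o1, 'ddd' -> d3
Encoded: u1o1d3


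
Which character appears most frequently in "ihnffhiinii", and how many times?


Input: 'ihnffhiinii'
Operation: tally each character
Counts: 'f':2, 'h':2, 'i':5, 'n':2
Maximum: 'i' appears 5 times


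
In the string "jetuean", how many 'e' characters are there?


Input string: 'jetuean'
Target character: 'e'
Scan each position: s[1]='e', s[4]='e'
Matches found at indices: 1, 4
Total: 2
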